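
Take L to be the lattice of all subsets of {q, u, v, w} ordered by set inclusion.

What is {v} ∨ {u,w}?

{u,v,w}

Common upper bounds of {{v}, {u,w}}: {q,u,v,w}, {u,v,w}.
The least among these is {u,v,w}.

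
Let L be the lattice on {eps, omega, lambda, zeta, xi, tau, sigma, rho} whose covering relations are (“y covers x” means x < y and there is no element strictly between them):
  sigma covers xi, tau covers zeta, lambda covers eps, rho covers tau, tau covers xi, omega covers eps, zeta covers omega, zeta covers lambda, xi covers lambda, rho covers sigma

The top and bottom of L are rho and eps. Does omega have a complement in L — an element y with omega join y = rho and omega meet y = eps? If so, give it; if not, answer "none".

sigma

Need y with omega ∨ y = rho and omega ∧ y = eps.
Checking each element gives: sigma.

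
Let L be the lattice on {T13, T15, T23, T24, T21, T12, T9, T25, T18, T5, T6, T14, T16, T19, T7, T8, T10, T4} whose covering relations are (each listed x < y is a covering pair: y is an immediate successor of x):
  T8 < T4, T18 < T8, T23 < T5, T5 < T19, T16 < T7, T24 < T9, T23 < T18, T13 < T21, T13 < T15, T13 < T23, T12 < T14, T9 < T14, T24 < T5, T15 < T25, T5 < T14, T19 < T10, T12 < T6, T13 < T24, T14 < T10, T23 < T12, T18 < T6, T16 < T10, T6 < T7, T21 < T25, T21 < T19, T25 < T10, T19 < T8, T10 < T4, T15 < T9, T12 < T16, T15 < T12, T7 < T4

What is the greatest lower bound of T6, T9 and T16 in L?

T15

Common lower bounds of {T6, T9, T16}: T13, T15.
The greatest among these is T15.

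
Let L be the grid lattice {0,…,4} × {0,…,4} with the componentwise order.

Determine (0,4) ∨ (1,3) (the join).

(1,4)

In a product of chains, the join is componentwise max, giving (1,4).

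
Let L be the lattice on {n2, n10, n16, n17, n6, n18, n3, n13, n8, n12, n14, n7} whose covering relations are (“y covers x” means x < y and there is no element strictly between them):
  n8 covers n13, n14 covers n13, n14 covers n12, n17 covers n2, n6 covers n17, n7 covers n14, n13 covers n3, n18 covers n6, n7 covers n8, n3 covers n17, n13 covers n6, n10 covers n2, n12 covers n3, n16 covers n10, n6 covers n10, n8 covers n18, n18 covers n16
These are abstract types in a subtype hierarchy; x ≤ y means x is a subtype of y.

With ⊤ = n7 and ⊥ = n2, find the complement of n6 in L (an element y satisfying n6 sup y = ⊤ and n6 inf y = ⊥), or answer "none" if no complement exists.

For every candidate y, either n6 ∨ y ≠ n7 or n6 ∧ y ≠ n2; no complement exists.

none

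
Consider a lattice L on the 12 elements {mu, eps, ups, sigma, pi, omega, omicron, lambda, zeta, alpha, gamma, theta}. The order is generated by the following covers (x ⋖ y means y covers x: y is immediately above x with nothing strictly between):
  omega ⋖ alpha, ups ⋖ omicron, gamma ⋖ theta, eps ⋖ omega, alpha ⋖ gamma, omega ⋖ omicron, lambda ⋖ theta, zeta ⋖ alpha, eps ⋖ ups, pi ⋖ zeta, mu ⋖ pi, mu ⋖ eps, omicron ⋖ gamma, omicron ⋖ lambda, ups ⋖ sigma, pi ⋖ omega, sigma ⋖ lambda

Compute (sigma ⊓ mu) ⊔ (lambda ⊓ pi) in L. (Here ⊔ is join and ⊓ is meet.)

pi

sigma ∧ mu = mu
lambda ∧ pi = pi
mu ∨ pi = pi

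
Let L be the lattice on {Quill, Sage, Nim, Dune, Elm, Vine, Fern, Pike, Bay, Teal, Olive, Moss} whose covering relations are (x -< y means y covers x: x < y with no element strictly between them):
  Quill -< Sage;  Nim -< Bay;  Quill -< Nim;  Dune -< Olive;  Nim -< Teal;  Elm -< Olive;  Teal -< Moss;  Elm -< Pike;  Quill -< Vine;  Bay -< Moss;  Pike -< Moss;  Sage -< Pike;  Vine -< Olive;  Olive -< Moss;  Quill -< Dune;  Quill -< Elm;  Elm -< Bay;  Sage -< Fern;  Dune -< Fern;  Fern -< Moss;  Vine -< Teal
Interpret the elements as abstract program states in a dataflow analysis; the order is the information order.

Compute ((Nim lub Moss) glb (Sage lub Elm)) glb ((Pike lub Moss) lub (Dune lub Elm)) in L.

Nim ∨ Moss = Moss
Sage ∨ Elm = Pike
Moss ∧ Pike = Pike
Pike ∨ Moss = Moss
Dune ∨ Elm = Olive
Moss ∨ Olive = Moss
Pike ∧ Moss = Pike

Pike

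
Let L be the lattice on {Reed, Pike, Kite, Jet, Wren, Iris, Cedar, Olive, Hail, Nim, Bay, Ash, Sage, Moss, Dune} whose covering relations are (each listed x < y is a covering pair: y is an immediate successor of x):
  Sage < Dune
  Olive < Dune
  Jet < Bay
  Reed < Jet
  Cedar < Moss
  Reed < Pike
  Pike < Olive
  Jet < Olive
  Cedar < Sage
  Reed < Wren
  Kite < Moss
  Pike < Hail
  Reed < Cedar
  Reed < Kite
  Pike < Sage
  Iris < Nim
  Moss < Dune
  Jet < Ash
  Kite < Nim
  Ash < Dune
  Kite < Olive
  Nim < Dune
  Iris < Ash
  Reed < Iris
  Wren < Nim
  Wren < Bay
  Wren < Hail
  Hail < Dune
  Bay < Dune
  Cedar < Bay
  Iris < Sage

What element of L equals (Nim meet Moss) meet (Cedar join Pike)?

Nim ∧ Moss = Kite
Cedar ∨ Pike = Sage
Kite ∧ Sage = Reed

Reed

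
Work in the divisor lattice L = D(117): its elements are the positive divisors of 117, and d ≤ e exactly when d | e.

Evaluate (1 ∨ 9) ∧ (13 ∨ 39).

1 ∨ 9 = 9
13 ∨ 39 = 39
9 ∧ 39 = 3

3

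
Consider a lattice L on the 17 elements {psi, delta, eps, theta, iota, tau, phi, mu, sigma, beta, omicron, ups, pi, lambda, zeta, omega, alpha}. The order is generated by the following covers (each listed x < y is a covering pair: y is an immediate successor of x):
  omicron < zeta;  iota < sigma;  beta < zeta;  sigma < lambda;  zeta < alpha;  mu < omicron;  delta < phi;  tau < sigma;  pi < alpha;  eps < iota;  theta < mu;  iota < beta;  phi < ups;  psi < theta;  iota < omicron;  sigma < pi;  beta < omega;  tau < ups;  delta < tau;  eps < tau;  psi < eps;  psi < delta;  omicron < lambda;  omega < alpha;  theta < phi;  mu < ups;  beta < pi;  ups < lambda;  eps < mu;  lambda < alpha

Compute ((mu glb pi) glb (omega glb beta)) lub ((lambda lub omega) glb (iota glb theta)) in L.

mu ∧ pi = eps
omega ∧ beta = beta
eps ∧ beta = eps
lambda ∨ omega = alpha
iota ∧ theta = psi
alpha ∧ psi = psi
eps ∨ psi = eps

eps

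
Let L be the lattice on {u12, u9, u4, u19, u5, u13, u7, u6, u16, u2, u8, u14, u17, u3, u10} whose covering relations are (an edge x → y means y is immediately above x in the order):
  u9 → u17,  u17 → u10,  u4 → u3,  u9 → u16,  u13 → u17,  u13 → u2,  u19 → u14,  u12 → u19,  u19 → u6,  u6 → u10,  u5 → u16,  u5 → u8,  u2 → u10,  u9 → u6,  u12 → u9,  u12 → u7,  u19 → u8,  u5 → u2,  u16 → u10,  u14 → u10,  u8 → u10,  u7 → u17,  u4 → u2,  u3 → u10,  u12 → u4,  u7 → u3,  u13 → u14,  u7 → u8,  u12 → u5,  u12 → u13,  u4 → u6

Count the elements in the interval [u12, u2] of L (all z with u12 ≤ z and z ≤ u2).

5

The interval [u12, u2] = {u12, u13, u2, u4, u5}, which has 5 elements.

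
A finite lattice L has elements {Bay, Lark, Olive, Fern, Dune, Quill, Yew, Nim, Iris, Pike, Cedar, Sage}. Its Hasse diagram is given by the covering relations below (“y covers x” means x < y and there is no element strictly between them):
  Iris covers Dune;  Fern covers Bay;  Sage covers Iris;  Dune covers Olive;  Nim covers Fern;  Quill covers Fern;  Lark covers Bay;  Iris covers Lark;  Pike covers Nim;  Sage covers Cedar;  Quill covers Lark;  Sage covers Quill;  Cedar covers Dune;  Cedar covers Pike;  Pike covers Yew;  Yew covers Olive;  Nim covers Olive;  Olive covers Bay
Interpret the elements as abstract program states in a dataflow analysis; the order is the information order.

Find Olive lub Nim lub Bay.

Common upper bounds of {Olive, Nim, Bay}: Cedar, Nim, Pike, Sage.
The least among these is Nim.

Nim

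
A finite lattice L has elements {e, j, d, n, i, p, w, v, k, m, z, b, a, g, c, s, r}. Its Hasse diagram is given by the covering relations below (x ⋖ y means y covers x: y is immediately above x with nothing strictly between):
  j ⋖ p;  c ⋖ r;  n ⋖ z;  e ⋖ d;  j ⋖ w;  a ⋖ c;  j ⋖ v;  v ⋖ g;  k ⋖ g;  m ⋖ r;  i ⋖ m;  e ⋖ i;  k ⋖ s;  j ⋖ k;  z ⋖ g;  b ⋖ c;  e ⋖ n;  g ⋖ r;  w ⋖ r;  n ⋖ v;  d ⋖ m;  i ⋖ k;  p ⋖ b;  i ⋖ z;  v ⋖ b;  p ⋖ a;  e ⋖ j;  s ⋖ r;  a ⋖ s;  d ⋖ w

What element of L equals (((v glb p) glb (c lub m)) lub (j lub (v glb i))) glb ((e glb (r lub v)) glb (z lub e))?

e

v ∧ p = j
c ∨ m = r
j ∧ r = j
v ∧ i = e
j ∨ e = j
j ∨ j = j
r ∨ v = r
e ∧ r = e
z ∨ e = z
e ∧ z = e
j ∧ e = e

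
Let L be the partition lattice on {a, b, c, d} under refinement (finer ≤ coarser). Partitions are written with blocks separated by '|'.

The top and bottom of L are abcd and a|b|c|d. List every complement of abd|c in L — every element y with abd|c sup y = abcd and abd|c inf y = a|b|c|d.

Need y with abd|c ∨ y = abcd and abd|c ∧ y = a|b|c|d.
Checking each element gives: ac|b|d, a|bc|d, a|b|cd.

ac|b|d, a|bc|d, a|b|cd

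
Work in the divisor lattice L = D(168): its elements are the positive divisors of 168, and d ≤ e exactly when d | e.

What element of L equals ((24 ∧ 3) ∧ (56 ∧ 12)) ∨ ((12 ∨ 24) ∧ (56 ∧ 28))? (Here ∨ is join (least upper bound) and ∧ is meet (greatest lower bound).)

4

24 ∧ 3 = 3
56 ∧ 12 = 4
3 ∧ 4 = 1
12 ∨ 24 = 24
56 ∧ 28 = 28
24 ∧ 28 = 4
1 ∨ 4 = 4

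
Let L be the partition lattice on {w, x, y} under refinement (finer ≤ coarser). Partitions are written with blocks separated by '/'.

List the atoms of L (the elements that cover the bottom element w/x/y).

The atoms are exactly the elements that cover w/x/y: w/xy, wx/y, wy/x.

w/xy, wx/y, wy/x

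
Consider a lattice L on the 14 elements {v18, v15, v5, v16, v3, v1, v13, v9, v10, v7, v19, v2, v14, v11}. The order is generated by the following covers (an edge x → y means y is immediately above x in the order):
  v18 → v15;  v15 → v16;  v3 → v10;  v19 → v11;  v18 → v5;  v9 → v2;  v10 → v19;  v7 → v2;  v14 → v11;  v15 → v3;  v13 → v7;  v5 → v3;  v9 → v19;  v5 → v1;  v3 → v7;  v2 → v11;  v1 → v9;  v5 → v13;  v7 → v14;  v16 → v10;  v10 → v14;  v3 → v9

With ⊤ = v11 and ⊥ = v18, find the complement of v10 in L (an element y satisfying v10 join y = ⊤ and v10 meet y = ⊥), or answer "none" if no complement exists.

For every candidate y, either v10 ∨ y ≠ v11 or v10 ∧ y ≠ v18; no complement exists.

none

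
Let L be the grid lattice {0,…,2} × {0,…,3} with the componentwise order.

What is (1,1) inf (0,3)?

(0,1)

In a product of chains, the meet is componentwise min, giving (0,1).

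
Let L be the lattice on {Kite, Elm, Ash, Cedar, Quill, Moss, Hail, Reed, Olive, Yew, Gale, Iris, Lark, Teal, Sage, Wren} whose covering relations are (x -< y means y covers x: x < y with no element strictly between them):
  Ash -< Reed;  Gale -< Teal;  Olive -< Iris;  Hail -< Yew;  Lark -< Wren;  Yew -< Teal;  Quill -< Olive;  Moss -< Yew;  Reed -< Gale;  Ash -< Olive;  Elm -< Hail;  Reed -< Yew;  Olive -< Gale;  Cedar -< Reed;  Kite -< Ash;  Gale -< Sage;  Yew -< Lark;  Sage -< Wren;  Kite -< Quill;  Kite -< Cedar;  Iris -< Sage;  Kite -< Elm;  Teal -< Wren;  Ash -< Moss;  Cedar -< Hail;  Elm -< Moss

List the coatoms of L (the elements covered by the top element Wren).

The coatoms are exactly the elements covered by Wren: Lark, Sage, Teal.

Lark, Sage, Teal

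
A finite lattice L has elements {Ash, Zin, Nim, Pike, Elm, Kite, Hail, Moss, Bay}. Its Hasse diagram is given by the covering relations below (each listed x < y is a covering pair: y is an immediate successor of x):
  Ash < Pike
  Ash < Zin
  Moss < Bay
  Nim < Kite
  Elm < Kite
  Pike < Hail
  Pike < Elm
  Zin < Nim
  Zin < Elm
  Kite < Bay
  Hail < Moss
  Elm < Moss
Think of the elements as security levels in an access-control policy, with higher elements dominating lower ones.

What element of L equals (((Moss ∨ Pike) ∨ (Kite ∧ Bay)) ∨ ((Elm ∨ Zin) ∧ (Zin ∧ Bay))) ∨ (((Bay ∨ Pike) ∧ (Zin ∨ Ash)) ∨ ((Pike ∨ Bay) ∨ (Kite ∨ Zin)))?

Bay

Moss ∨ Pike = Moss
Kite ∧ Bay = Kite
Moss ∨ Kite = Bay
Elm ∨ Zin = Elm
Zin ∧ Bay = Zin
Elm ∧ Zin = Zin
Bay ∨ Zin = Bay
Bay ∨ Pike = Bay
Zin ∨ Ash = Zin
Bay ∧ Zin = Zin
Pike ∨ Bay = Bay
Kite ∨ Zin = Kite
Bay ∨ Kite = Bay
Zin ∨ Bay = Bay
Bay ∨ Bay = Bay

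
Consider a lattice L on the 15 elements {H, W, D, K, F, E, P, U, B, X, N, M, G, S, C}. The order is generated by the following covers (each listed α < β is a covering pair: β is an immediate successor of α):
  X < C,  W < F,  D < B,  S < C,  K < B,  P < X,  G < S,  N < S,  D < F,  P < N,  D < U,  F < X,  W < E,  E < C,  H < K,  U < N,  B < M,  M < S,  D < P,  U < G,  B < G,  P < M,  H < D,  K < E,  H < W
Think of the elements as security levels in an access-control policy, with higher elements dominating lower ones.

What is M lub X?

C

Common upper bounds of {M, X}: C.
The least among these is C.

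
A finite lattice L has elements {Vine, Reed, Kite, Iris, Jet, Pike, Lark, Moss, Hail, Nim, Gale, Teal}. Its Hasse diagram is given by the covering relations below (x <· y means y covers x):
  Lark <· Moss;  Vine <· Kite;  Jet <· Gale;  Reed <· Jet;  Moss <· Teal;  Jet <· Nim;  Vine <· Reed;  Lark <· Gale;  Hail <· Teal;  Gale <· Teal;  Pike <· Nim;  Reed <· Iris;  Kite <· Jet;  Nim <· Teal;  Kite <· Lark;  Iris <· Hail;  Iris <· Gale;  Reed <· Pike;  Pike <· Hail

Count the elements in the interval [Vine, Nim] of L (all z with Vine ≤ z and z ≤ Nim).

The interval [Vine, Nim] = {Jet, Kite, Nim, Pike, Reed, Vine}, which has 6 elements.

6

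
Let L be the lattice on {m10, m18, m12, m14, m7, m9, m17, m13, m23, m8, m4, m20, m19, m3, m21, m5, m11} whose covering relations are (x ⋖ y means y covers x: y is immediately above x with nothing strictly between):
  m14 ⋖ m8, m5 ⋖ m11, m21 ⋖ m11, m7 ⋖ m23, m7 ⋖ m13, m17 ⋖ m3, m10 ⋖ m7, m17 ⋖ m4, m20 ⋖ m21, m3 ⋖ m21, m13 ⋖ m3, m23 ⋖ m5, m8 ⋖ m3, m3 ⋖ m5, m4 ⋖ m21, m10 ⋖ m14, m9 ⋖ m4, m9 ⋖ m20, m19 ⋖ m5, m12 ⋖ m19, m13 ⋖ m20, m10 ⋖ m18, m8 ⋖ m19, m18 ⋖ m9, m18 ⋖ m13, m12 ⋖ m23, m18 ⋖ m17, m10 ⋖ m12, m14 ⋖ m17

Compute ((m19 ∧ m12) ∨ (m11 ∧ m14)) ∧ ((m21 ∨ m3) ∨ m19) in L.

m19

m19 ∧ m12 = m12
m11 ∧ m14 = m14
m12 ∨ m14 = m19
m21 ∨ m3 = m21
m21 ∨ m19 = m11
m19 ∧ m11 = m19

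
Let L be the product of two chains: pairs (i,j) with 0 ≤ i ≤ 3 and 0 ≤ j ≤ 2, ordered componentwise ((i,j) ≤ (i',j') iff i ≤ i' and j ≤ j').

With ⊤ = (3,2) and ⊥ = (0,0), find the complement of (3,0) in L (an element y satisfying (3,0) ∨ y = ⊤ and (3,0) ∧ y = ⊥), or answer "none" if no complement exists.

(0,2)

Need y with (3,0) ∨ y = (3,2) and (3,0) ∧ y = (0,0).
Checking each element gives: (0,2).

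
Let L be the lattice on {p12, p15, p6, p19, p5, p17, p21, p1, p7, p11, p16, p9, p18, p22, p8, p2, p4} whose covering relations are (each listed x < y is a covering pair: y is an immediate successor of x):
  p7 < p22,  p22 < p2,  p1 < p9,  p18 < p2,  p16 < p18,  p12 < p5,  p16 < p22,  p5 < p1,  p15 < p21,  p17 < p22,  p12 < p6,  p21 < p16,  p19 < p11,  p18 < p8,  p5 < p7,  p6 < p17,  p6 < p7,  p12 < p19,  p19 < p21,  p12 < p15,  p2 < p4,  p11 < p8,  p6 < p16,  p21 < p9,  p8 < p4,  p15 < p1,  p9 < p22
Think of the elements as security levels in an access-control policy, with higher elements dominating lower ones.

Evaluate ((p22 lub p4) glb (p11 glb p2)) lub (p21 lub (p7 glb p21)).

p22 ∨ p4 = p4
p11 ∧ p2 = p19
p4 ∧ p19 = p19
p7 ∧ p21 = p12
p21 ∨ p12 = p21
p19 ∨ p21 = p21

p21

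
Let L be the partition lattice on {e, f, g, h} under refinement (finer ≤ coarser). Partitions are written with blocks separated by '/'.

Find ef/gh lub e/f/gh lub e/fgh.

The join of ef/gh, e/f/gh, e/fgh merges any blocks that overlap across the partitions, giving efgh.

efgh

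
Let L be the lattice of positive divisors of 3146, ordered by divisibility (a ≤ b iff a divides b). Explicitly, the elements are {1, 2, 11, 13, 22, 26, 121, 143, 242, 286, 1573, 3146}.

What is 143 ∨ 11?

143

In the divisibility order, the join is the least common multiple: lcm(143, 11) = 143.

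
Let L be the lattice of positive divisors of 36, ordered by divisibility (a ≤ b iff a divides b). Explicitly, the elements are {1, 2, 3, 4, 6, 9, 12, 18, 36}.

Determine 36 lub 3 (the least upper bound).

36

In the divisibility order, the join is the least common multiple: lcm(36, 3) = 36.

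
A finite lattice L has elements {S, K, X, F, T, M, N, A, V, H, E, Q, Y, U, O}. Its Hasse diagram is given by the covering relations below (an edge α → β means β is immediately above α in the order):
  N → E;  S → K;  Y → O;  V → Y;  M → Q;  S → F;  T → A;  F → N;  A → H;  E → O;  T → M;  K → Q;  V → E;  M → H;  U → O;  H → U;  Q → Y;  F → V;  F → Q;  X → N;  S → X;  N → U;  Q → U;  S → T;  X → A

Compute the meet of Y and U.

Q

Common lower bounds of {Y, U}: F, K, M, Q, S, T.
The greatest among these is Q.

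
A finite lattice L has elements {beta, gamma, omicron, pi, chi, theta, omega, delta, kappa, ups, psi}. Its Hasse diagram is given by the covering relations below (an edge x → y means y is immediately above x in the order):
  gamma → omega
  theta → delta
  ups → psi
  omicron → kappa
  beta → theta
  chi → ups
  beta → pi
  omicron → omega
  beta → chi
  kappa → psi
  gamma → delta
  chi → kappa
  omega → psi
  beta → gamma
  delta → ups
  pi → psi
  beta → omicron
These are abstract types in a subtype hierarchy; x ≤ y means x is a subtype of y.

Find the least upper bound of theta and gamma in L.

delta

Common upper bounds of {theta, gamma}: delta, psi, ups.
The least among these is delta.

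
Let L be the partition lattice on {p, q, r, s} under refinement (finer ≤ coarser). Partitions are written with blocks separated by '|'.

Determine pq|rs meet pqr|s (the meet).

The meet (common refinement) of pq|rs and pqr|s intersects blocks pairwise, giving pq|r|s.

pq|r|s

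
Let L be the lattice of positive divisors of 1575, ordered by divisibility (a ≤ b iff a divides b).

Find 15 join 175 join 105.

In the divisibility order, the join is the least common multiple: lcm(15, 175, 105) = 525.

525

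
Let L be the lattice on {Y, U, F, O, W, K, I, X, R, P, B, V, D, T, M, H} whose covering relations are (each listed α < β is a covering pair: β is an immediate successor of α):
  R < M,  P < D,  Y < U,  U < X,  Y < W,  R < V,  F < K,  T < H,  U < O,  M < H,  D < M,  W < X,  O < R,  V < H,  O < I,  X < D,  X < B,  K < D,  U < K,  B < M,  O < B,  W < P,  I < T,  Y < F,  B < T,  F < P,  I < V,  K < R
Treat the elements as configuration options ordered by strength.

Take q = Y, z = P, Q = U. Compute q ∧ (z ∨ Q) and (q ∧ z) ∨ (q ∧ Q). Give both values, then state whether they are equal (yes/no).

Y; Y; yes

z ∨ Q = D, so q ∧ (z ∨ Q) = Y ∧ D = Y.
q ∧ z = Y and q ∧ Q = Y, so (q ∧ z) ∨ (q ∧ Q) = Y ∨ Y = Y.
Equal: yes.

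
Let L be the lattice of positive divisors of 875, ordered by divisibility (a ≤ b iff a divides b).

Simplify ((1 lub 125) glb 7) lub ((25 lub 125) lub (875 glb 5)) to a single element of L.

125

1 ∨ 125 = 125
125 ∧ 7 = 1
25 ∨ 125 = 125
875 ∧ 5 = 5
125 ∨ 5 = 125
1 ∨ 125 = 125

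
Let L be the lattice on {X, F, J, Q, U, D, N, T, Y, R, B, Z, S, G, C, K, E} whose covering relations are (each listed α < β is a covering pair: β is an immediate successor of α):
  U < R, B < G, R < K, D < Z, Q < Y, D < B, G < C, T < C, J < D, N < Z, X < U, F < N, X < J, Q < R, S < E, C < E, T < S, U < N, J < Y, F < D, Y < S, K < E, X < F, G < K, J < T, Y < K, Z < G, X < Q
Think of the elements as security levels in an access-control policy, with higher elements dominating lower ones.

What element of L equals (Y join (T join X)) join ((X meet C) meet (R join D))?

S

T ∨ X = T
Y ∨ T = S
X ∧ C = X
R ∨ D = K
X ∧ K = X
S ∨ X = S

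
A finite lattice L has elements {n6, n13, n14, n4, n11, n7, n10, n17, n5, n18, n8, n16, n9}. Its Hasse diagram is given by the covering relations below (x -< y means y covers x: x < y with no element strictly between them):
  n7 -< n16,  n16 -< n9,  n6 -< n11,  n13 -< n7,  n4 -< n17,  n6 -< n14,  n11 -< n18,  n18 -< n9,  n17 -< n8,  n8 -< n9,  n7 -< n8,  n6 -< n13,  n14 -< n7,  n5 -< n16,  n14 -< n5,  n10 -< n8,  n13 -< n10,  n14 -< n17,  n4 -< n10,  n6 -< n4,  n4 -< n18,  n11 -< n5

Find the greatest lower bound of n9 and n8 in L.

n8

Common lower bounds of {n9, n8}: n10, n13, n14, n17, n4, n6, n7, n8.
The greatest among these is n8.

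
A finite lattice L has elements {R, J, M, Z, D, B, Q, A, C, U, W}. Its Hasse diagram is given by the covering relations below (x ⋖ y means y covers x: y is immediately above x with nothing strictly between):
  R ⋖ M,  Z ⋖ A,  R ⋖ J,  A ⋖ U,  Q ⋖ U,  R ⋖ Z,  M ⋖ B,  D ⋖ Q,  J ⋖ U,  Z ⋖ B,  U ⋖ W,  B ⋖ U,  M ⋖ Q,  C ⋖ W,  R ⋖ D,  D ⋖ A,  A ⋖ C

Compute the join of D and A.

Common upper bounds of {D, A}: A, C, U, W.
The least among these is A.

A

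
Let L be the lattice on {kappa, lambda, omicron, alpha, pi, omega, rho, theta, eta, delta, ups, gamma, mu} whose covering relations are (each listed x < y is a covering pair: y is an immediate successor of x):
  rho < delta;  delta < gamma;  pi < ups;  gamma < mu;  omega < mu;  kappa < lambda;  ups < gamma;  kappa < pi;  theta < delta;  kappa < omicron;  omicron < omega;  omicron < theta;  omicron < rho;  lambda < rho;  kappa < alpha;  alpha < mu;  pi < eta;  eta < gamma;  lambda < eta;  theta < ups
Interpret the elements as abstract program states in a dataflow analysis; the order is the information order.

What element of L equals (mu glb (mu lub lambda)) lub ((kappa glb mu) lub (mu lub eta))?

mu ∨ lambda = mu
mu ∧ mu = mu
kappa ∧ mu = kappa
mu ∨ eta = mu
kappa ∨ mu = mu
mu ∨ mu = mu

mu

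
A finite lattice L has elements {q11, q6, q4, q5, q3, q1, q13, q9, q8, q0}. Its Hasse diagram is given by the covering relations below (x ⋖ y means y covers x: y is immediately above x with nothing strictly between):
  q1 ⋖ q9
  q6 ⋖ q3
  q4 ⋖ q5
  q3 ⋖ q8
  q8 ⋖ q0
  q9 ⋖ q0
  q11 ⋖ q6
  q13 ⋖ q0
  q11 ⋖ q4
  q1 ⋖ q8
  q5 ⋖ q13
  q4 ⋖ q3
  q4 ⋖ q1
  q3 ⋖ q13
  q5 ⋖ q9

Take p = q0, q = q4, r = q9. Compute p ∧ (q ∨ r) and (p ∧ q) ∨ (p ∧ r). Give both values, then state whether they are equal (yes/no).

q ∨ r = q9, so p ∧ (q ∨ r) = q0 ∧ q9 = q9.
p ∧ q = q4 and p ∧ r = q9, so (p ∧ q) ∨ (p ∧ r) = q4 ∨ q9 = q9.
Equal: yes.

q9; q9; yes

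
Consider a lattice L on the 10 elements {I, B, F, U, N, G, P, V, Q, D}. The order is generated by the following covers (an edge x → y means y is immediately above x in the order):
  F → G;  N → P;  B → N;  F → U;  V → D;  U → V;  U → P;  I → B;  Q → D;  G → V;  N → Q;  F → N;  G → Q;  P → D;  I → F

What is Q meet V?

Common lower bounds of {Q, V}: F, G, I.
The greatest among these is G.

G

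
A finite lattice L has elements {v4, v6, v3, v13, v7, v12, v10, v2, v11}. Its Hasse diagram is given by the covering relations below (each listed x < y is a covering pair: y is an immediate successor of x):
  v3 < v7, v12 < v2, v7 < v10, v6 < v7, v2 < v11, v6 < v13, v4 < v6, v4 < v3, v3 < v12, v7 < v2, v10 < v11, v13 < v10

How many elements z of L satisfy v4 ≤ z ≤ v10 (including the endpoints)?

6

The interval [v4, v10] = {v10, v13, v3, v4, v6, v7}, which has 6 elements.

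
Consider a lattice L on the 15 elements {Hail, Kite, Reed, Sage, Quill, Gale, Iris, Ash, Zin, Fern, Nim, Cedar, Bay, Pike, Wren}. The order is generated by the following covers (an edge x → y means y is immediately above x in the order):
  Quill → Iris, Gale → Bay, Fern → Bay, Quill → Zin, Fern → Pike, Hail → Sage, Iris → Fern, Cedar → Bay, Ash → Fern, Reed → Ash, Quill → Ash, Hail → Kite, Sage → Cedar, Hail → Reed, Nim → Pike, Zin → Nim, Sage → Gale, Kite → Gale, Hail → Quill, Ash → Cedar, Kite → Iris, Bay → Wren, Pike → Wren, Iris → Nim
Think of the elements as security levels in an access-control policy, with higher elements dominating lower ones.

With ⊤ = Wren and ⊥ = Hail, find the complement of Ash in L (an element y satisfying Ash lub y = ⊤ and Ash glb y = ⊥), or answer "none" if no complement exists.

For every candidate y, either Ash ∨ y ≠ Wren or Ash ∧ y ≠ Hail; no complement exists.

none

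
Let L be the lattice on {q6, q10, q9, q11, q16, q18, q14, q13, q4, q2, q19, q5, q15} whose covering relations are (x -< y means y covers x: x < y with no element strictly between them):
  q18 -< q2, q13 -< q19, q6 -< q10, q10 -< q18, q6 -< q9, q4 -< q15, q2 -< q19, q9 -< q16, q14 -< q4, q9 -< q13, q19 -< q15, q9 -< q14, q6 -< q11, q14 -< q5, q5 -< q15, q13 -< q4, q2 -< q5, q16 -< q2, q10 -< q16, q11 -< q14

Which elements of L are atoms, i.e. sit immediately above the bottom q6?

The atoms are exactly the elements that cover q6: q10, q11, q9.

q10, q11, q9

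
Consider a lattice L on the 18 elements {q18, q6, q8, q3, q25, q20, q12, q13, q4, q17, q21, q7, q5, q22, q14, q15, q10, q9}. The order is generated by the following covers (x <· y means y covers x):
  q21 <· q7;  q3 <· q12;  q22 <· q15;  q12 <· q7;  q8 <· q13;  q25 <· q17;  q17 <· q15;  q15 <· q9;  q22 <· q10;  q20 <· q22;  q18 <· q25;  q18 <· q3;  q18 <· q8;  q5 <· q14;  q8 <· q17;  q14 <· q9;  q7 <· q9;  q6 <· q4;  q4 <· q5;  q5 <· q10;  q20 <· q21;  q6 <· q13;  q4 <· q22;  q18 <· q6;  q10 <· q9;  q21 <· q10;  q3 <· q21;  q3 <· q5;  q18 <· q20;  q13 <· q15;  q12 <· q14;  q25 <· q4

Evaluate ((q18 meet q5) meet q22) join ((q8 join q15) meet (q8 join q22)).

q15

q18 ∧ q5 = q18
q18 ∧ q22 = q18
q8 ∨ q15 = q15
q8 ∨ q22 = q15
q15 ∧ q15 = q15
q18 ∨ q15 = q15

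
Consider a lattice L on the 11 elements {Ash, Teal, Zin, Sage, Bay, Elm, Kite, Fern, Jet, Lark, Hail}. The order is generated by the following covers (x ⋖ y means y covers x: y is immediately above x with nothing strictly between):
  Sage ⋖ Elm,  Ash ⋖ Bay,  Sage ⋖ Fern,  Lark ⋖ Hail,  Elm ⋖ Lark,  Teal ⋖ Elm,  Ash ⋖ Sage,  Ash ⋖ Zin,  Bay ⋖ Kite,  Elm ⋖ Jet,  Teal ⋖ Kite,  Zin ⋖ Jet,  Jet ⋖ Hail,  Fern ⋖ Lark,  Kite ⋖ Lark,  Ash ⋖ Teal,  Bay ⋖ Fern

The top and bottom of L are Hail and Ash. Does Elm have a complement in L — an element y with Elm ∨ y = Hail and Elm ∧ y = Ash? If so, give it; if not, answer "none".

For every candidate y, either Elm ∨ y ≠ Hail or Elm ∧ y ≠ Ash; no complement exists.

none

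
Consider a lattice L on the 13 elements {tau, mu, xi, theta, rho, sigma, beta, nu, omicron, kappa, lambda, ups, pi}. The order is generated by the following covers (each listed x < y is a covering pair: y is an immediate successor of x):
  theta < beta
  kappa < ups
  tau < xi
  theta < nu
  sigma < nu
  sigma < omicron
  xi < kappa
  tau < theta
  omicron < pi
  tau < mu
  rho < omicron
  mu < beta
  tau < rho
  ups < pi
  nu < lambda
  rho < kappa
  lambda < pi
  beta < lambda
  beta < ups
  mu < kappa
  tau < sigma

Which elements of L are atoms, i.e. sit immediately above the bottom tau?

mu, rho, sigma, theta, xi

The atoms are exactly the elements that cover tau: mu, rho, sigma, theta, xi.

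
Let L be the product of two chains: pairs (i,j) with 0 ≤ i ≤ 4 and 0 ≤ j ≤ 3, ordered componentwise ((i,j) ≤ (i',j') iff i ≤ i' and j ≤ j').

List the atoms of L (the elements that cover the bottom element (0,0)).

(0,1), (1,0)

The atoms are exactly the elements that cover (0,0): (0,1), (1,0).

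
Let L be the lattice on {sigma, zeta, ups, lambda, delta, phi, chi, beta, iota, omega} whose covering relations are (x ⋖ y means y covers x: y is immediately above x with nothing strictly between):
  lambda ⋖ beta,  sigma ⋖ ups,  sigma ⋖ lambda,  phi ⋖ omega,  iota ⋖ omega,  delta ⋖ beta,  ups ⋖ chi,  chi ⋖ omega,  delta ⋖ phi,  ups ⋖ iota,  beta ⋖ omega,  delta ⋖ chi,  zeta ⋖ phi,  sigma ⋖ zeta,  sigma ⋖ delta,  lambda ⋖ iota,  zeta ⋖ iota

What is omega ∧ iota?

Common lower bounds of {omega, iota}: iota, lambda, sigma, ups, zeta.
The greatest among these is iota.

iota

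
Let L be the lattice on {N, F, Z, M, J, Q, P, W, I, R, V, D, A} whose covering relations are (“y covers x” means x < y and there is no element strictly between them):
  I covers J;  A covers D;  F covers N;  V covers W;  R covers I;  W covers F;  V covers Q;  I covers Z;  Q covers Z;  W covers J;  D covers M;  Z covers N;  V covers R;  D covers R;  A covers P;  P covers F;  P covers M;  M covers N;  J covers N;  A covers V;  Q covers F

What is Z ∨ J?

I

Common upper bounds of {Z, J}: A, D, I, R, V.
The least among these is I.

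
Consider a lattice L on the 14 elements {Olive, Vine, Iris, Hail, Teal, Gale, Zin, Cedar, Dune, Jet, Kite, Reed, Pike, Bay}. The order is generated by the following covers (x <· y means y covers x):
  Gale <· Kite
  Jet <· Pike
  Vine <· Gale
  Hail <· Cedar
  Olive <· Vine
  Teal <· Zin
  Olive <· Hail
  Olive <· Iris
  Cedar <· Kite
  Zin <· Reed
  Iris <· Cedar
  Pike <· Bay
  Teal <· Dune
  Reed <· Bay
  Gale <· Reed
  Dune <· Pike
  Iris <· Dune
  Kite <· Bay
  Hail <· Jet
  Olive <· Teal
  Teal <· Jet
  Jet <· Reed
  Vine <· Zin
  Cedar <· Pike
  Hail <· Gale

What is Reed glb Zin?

Common lower bounds of {Reed, Zin}: Olive, Teal, Vine, Zin.
The greatest among these is Zin.

Zin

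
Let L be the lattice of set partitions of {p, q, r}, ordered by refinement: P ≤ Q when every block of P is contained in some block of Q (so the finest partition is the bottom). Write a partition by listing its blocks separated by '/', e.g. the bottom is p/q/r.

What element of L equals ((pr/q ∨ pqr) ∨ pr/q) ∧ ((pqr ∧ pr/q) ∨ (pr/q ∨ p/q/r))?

pr/q ∨ pqr = pqr
pqr ∨ pr/q = pqr
pqr ∧ pr/q = pr/q
pr/q ∨ p/q/r = pr/q
pr/q ∨ pr/q = pr/q
pqr ∧ pr/q = pr/q

pr/q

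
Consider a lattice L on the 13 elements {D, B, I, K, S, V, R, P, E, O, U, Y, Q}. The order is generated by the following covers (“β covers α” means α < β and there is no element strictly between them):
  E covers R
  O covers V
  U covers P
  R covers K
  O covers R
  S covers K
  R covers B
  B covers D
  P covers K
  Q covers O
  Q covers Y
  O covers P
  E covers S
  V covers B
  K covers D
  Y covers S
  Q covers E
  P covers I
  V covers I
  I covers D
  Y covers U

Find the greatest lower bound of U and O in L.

P

Common lower bounds of {U, O}: D, I, K, P.
The greatest among these is P.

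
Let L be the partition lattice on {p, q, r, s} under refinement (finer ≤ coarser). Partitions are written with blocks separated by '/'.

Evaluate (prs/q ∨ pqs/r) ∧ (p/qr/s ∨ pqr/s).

prs/q ∨ pqs/r = pqrs
p/qr/s ∨ pqr/s = pqr/s
pqrs ∧ pqr/s = pqr/s

pqr/s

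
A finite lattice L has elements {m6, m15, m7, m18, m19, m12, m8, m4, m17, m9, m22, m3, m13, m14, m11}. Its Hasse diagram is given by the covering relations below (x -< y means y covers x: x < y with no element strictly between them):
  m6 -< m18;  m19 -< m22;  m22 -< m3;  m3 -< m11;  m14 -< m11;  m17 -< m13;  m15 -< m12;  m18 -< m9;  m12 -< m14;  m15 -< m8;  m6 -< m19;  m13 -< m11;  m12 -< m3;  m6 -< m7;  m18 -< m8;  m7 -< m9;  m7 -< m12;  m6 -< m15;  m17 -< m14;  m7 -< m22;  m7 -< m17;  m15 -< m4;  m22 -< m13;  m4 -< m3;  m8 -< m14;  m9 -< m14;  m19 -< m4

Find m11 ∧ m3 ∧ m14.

Common lower bounds of {m11, m3, m14}: m12, m15, m6, m7.
The greatest among these is m12.

m12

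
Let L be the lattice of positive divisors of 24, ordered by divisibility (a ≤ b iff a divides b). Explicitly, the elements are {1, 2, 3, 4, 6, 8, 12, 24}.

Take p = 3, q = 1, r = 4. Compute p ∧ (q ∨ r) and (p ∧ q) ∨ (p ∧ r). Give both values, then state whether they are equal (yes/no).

1; 1; yes

q ∨ r = 4, so p ∧ (q ∨ r) = 3 ∧ 4 = 1.
p ∧ q = 1 and p ∧ r = 1, so (p ∧ q) ∨ (p ∧ r) = 1 ∨ 1 = 1.
Equal: yes.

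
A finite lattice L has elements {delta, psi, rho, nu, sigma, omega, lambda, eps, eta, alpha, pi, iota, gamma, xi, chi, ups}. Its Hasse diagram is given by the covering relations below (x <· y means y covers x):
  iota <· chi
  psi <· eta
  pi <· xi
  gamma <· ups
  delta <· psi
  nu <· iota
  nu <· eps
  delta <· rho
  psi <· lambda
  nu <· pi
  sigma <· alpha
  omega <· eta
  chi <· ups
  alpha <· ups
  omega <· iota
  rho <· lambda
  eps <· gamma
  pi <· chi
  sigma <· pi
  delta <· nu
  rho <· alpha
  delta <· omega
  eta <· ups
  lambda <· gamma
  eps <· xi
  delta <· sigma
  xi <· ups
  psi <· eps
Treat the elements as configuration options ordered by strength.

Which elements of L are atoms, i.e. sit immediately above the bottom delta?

The atoms are exactly the elements that cover delta: nu, omega, psi, rho, sigma.

nu, omega, psi, rho, sigma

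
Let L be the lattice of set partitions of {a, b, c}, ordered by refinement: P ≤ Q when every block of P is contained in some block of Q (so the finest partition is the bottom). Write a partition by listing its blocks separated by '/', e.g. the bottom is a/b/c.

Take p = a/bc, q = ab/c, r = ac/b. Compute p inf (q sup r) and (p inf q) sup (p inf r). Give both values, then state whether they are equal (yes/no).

q sup r = abc, so p inf (q sup r) = a/bc inf abc = a/bc.
p inf q = a/b/c and p inf r = a/b/c, so (p inf q) sup (p inf r) = a/b/c sup a/b/c = a/b/c.
Equal: no.

a/bc; a/b/c; no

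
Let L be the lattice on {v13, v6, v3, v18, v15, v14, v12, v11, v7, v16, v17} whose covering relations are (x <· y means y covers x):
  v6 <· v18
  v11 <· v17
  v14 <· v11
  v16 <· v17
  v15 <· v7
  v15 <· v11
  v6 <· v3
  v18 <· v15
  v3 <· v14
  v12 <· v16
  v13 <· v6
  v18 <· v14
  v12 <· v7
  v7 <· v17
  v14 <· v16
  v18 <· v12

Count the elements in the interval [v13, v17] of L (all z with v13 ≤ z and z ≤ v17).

The interval [v13, v17] = {v11, v12, v13, v14, v15, v16, v17, v18, v3, v6, v7}, which has 11 elements.

11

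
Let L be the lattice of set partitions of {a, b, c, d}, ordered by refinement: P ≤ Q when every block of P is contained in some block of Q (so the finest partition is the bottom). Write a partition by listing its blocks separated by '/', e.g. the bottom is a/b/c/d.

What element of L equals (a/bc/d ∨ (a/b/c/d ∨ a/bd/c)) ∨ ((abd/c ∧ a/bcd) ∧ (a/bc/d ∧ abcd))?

a/b/c/d ∨ a/bd/c = a/bd/c
a/bc/d ∨ a/bd/c = a/bcd
abd/c ∧ a/bcd = a/bd/c
a/bc/d ∧ abcd = a/bc/d
a/bd/c ∧ a/bc/d = a/b/c/d
a/bcd ∨ a/b/c/d = a/bcd

a/bcd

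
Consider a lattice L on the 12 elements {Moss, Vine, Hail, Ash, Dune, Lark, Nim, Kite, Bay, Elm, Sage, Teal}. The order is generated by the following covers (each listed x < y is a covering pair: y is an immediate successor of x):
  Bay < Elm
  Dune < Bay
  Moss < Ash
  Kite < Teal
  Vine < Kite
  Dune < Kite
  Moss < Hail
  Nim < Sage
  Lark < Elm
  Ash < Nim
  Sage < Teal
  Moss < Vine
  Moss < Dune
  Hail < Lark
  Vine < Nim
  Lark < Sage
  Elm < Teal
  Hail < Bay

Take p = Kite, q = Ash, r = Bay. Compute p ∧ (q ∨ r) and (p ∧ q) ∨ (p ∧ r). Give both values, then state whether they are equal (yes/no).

q ∨ r = Teal, so p ∧ (q ∨ r) = Kite ∧ Teal = Kite.
p ∧ q = Moss and p ∧ r = Dune, so (p ∧ q) ∨ (p ∧ r) = Moss ∨ Dune = Dune.
Equal: no.

Kite; Dune; no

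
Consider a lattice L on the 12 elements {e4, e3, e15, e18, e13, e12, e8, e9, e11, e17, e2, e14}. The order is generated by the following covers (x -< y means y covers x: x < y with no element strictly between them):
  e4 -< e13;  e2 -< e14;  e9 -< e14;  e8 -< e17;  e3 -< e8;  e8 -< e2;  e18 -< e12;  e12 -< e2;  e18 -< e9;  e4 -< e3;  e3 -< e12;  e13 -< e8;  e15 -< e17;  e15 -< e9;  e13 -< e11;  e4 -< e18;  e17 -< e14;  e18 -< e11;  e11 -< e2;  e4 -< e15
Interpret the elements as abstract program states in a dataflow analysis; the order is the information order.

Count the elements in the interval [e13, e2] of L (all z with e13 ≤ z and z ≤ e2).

4

The interval [e13, e2] = {e11, e13, e2, e8}, which has 4 elements.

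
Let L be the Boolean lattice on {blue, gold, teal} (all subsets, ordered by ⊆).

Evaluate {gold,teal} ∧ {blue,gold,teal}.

{gold,teal}

{gold,teal} ∧ {blue,gold,teal} = {gold,teal}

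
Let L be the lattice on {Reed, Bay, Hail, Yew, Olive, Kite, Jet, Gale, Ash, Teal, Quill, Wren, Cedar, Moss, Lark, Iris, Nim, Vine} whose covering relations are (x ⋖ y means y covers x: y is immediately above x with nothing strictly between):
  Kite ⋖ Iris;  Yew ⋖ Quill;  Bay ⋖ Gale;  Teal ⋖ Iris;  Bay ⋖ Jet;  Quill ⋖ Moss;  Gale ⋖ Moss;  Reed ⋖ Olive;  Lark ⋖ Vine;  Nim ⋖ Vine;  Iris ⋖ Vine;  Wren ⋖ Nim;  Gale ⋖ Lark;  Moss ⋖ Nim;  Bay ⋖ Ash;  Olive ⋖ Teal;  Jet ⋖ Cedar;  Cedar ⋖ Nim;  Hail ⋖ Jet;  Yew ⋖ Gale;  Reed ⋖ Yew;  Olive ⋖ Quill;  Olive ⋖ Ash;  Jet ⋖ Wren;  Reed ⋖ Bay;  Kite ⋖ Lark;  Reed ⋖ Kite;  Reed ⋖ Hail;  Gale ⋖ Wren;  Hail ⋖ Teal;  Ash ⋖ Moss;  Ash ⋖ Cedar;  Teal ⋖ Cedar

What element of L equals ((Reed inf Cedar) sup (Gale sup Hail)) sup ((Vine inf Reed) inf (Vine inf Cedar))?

Wren

Reed ∧ Cedar = Reed
Gale ∨ Hail = Wren
Reed ∨ Wren = Wren
Vine ∧ Reed = Reed
Vine ∧ Cedar = Cedar
Reed ∧ Cedar = Reed
Wren ∨ Reed = Wren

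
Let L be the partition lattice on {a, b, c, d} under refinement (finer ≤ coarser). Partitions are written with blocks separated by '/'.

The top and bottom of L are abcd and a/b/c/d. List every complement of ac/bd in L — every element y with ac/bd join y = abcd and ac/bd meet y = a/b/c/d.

Need y with ac/bd ∨ y = abcd and ac/bd ∧ y = a/b/c/d.
Checking each element gives: a/b/cd, a/bc/d, ab/c/d, ab/cd, ad/b/c, ad/bc.

a/b/cd, a/bc/d, ab/c/d, ab/cd, ad/b/c, ad/bc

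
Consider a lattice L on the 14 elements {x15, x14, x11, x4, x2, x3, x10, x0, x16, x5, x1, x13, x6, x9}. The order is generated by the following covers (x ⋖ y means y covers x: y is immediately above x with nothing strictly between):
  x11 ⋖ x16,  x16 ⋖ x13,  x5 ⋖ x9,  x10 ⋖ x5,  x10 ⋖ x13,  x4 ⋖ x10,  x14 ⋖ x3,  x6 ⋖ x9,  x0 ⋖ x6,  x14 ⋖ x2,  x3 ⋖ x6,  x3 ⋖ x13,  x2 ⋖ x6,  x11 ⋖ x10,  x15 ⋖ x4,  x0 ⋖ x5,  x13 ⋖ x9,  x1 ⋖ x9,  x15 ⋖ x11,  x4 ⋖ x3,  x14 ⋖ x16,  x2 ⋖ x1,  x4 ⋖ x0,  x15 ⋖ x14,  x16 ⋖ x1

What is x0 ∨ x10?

x5

Common upper bounds of {x0, x10}: x5, x9.
The least among these is x5.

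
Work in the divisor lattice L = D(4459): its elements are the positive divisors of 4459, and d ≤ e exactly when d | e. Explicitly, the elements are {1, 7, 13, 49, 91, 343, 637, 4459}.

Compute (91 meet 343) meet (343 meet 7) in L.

7

91 ∧ 343 = 7
343 ∧ 7 = 7
7 ∧ 7 = 7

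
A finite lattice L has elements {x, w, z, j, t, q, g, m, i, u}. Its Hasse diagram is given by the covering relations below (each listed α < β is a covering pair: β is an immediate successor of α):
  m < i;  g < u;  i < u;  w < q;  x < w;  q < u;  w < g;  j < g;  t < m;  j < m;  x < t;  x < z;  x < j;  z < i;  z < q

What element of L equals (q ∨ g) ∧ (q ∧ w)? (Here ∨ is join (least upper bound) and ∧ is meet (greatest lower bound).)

q ∨ g = u
q ∧ w = w
u ∧ w = w

w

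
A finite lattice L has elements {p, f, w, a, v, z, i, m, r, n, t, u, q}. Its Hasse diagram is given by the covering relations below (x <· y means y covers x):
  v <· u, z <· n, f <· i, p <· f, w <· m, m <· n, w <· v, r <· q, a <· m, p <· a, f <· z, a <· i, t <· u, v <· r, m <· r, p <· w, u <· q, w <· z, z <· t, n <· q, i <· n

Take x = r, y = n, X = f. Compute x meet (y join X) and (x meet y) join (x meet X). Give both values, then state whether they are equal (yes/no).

m; m; yes

y join X = n, so x meet (y join X) = r meet n = m.
x meet y = m and x meet X = p, so (x meet y) join (x meet X) = m join p = m.
Equal: yes.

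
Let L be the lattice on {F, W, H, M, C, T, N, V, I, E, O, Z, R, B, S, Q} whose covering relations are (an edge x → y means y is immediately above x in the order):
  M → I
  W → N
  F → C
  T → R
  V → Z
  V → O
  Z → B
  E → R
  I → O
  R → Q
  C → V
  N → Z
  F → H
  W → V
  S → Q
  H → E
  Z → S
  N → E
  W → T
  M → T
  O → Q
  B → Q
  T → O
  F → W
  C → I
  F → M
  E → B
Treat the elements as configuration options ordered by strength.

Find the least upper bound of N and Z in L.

Z

Common upper bounds of {N, Z}: B, Q, S, Z.
The least among these is Z.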